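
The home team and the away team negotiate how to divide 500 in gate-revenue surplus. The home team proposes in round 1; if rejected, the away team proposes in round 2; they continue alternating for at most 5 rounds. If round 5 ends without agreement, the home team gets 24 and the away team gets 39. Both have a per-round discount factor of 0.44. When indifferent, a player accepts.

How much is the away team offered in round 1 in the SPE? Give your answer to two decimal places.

148.51

Solve by backward induction from round 5.
Round 5 (the home team proposes): the away team gets 39 if talks fail, so the home team offers 39 and keeps 461.
Round 4 (the away team proposes): the home team can get 461 next round, worth 0.44 × 461 = 202.84 now; the away team offers that and keeps 297.16.
Round 3 (the home team proposes): the away team can get 297.16 next round, worth 0.44 × 297.16 = 130.7504 now; the home team offers that and keeps 369.2496.
Round 2 (the away team proposes): the home team can get 369.2496 next round, worth 0.44 × 369.2496 = 162.469824 now; the away team offers that and keeps 337.530176.
Round 1 (the home team proposes): the away team can get 337.530176 next round, worth 0.44 × 337.530176 = 148.51327744 now. The home team offers 148.51327744 and keeps 500 − 148.51327744 = 351.48672256.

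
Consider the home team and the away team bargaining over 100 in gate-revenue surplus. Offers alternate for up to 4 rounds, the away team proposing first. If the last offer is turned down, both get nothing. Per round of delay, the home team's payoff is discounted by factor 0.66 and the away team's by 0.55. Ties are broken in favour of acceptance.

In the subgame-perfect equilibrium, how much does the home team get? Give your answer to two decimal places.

53.66

Round 4 (the home team proposes): the away team will accept anything ≥ 0, so the home team offers 0 and keeps 100.
Round 3 (the away team proposes): the home team can get 100 next round, worth 0.66 × 100 = 66 now; the away team offers that and keeps 34.
Round 2 (the home team proposes): the away team can get 34 next round, worth 0.55 × 34 = 18.7 now; the home team offers that and keeps 81.3.
Round 1 (the away team proposes): the home team can get 81.3 next round, worth 0.66 × 81.3 = 53.658 now, so the away team offers 53.658, keeping 46.342.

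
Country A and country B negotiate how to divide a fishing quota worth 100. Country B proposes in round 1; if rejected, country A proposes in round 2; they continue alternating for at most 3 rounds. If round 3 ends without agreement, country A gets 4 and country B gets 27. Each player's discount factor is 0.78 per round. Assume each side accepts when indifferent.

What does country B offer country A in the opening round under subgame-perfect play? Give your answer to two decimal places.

Round 3 (country B proposes): country A gets 4 if talks fail, so country B offers 4 and keeps 96.
Round 2 (country A proposes): country B can get 96 next round, worth 0.78 × 96 = 74.88 now, so country A offers 74.88, keeping 25.12.
Round 1 (country B proposes): country A can get 25.12 next round, worth 0.78 × 25.12 = 19.5936 now, so country B offers 19.5936, keeping 80.4064.

19.59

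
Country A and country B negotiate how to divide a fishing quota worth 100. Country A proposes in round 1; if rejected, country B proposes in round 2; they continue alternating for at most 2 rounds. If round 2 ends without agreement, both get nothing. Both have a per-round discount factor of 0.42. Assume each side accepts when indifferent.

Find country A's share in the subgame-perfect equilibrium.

58

Round 2 (country B proposes): country A will accept anything ≥ 0, so country B offers 0 and keeps 100.
Round 1 (country A proposes): country B can get 100 next round, worth 0.42 × 100 = 42 now, so country A offers 42, keeping 58.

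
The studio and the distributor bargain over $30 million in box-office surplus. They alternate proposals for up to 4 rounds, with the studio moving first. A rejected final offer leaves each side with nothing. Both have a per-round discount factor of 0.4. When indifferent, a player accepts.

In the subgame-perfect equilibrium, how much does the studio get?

Solve by backward induction from round 4.
Round 4 (the distributor proposes): the studio will accept anything ≥ 0, so the distributor offers 0 and keeps 30.
Round 3 (the studio proposes): the distributor can get 30 next round, worth 0.4 × 30 = 12 now, so the studio offers 12, keeping 18.
Round 2 (the distributor proposes): the studio can get 18 next round, worth 0.4 × 18 = 7.2 now. The distributor offers 7.2 and keeps 30 − 7.2 = 22.8.
Round 1 (the studio proposes): the distributor can get 22.8 next round, worth 0.4 × 22.8 = 9.12 now; the studio offers that and keeps 20.88.

20.88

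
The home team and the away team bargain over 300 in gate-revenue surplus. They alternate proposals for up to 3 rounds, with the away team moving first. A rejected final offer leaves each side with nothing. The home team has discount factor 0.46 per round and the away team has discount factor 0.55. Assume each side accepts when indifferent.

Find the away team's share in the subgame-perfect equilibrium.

By backward induction:
Round 3 (the away team proposes): the home team will accept anything ≥ 0, so the away team offers 0 and keeps 300.
Round 2 (the home team proposes): the away team can get 300 next round, worth 0.55 × 300 = 165 now; the home team offers that and keeps 135.
Round 1 (the away team proposes): the home team can get 135 next round, worth 0.46 × 135 = 62.1 now. The away team offers 62.1 and keeps 300 − 62.1 = 237.9.

237.9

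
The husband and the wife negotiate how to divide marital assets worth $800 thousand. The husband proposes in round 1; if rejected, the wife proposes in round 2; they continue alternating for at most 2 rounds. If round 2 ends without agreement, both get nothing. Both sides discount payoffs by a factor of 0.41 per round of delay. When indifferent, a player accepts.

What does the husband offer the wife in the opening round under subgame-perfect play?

Round 2 (the wife proposes): the husband will accept anything ≥ 0, so the wife offers 0 and keeps 800.
Round 1 (the husband proposes): the wife can get 800 next round, worth 0.41 × 800 = 328 now; the husband offers that and keeps 472.

328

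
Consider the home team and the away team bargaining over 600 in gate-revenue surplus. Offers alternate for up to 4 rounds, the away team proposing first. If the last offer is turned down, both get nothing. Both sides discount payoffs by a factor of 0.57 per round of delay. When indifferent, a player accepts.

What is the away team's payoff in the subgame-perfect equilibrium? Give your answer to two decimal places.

341.82

Round 4 (the home team proposes): rejection yields 0 for the away team; the home team offers 0 and keeps 600.
Round 3 (the away team proposes): the home team can get 600 next round, worth 0.57 × 600 = 342 now. The away team offers 342 and keeps 600 − 342 = 258.
Round 2 (the home team proposes): the away team can get 258 next round, worth 0.57 × 258 = 147.06 now; the home team offers that and keeps 452.94.
Round 1 (the away team proposes): the home team can get 452.94 next round, worth 0.57 × 452.94 = 258.1758 now; the away team offers that and keeps 341.8242.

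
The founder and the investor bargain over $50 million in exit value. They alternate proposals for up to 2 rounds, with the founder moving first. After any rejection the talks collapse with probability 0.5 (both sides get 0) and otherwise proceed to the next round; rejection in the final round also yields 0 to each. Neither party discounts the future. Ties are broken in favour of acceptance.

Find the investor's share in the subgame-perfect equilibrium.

Round 2 (the investor proposes): the founder will accept anything ≥ 0, so the investor offers 0 and keeps 50.
Round 1 (the founder proposes): rejecting gives the investor an expected 0.5 × 50 = 25; the founder offers that and keeps 25.

25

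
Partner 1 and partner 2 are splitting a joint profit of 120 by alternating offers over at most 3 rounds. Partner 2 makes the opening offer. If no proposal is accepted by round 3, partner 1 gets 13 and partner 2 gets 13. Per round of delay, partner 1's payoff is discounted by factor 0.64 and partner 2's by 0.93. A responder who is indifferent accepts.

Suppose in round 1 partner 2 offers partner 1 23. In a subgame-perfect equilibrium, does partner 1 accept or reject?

Accept

Work out partner 1's continuation value if the offer is rejected.
Round 3 (partner 2 proposes): partner 1 gets 13 if talks fail, so partner 2 offers 13 and keeps 107.
Round 2 (partner 1 proposes): partner 2 can get 107 next round, worth 0.93 × 107 = 99.51 now, so partner 1 offers 99.51, keeping 20.49.
So by rejecting in round 1, partner 1 gets 20.49 next round, worth 0.64 × 20.49 = 13.1136 now.
Offer 23 ≥ 13.1136, so partner 1 accepts.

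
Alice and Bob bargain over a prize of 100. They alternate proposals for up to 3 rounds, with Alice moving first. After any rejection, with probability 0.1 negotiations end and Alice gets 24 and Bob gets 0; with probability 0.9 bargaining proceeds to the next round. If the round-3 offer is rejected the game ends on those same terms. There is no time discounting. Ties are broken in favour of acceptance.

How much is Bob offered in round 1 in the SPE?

6.84

Round 3 (Alice proposes): rejection yields 0 for Bob; Alice offers 0 and keeps 100.
Round 2 (Bob proposes): rejecting gives Alice an expected 0.9 × 100 + 0.1 × 24 = 92.4, so Bob offers 92.4, keeping 7.6.
Round 1 (Alice proposes): rejecting gives Bob an expected 0.9 × 7.6 = 6.84. Alice offers 6.84 and keeps 100 − 6.84 = 93.16.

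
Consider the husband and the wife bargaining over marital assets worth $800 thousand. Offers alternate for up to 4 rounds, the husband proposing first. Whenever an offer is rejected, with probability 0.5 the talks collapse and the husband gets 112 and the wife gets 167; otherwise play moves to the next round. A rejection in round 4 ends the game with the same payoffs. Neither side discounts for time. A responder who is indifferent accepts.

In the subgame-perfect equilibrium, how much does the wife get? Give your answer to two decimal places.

Round 4 (the wife proposes): the husband gets 112 if talks fail, so the wife offers 112 and keeps 688.
Round 3 (the husband proposes): rejecting gives the wife an expected 0.5 × 688 + 0.5 × 167 = 427.5; the husband offers that and keeps 372.5.
Round 2 (the wife proposes): rejecting gives the husband an expected 0.5 × 372.5 + 0.5 × 112 = 242.25, so the wife offers 242.25, keeping 557.75.
Round 1 (the husband proposes): rejecting gives the wife an expected 0.5 × 557.75 + 0.5 × 167 = 362.375; the husband offers that and keeps 437.625.

362.38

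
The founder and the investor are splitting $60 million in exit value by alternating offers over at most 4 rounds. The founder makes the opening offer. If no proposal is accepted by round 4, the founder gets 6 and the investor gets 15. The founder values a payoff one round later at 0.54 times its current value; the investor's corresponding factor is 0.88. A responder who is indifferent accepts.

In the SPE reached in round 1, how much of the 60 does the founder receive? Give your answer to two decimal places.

13.13

Round 4 (the investor proposes): the founder gets 6 if talks fail, so the investor offers 6 and keeps 54.
Round 3 (the founder proposes): the investor can get 54 next round, worth 0.88 × 54 = 47.52 now, so the founder offers 47.52, keeping 12.48.
Round 2 (the investor proposes): the founder can get 12.48 next round, worth 0.54 × 12.48 = 6.7392 now; the investor offers that and keeps 53.2608.
Round 1 (the founder proposes): the investor can get 53.2608 next round, worth 0.88 × 53.2608 = 46.869504 now, so the founder offers 46.869504, keeping 13.130496.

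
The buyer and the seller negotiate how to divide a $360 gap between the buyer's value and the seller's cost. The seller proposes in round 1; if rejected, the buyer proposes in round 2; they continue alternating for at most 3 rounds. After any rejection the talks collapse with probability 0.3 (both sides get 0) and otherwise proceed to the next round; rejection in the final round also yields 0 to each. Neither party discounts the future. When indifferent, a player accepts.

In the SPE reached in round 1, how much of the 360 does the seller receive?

Round 3 (the seller proposes): rejection yields 0 for the buyer; the seller offers 0 and keeps 360.
Round 2 (the buyer proposes): rejecting gives the seller an expected 0.7 × 360 = 252. The buyer offers 252 and keeps 360 − 252 = 108.
Round 1 (the seller proposes): rejecting gives the buyer an expected 0.7 × 108 = 75.6. The seller offers 75.6 and keeps 360 − 75.6 = 284.4.

284.4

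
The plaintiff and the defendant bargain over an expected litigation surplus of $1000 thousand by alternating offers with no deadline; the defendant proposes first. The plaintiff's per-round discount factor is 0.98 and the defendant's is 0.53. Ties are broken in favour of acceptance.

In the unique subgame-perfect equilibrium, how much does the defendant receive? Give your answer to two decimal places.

Let x be the defendant's share when the defendant proposes and y be the plaintiff's share when the plaintiff proposes.
The plaintiff accepts iff offered ≥ 0.98·y, so x = 1000 − 0.98y. Symmetrically y = 1000 − 0.53x.
Substituting: x = 1000 − 0.98(1000 − 0.53x), giving x(1 − 0.53·0.98) = 1000(1 − 0.98).
So x = 1000 × 0.02 / 0.4806 ≈ 41.6146, and the plaintiff receives 1000 − x ≈ 958.3854.

41.61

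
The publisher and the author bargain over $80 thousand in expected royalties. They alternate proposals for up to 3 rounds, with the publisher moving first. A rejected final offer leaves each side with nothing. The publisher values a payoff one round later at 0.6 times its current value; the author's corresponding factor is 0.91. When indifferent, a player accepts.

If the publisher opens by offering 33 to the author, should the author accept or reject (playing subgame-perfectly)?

Accept

Round 3 (the publisher proposes): rejection yields 0 for the author; the publisher offers 0 and keeps 80.
Round 2 (the author proposes): the publisher can get 80 next round, worth 0.6 × 80 = 48 now; the author offers that and keeps 32.
So by rejecting in round 1, the author gets 32 next round, worth 0.91 × 32 = 29.12 now.
Offer 33 ≥ 29.12, so the author accepts.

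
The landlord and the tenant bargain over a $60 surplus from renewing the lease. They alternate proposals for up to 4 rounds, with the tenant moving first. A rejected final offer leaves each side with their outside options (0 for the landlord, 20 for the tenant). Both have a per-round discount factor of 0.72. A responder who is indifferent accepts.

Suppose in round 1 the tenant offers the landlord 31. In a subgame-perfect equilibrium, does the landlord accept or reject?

Accept

Round 4 (the landlord proposes): the tenant gets 20 if talks fail, so the landlord offers 20 and keeps 40.
Round 3 (the tenant proposes): the landlord can get 40 next round, worth 0.72 × 40 = 28.8 now. The tenant offers 28.8 and keeps 60 − 28.8 = 31.2.
Round 2 (the landlord proposes): the tenant can get 31.2 next round, worth 0.72 × 31.2 = 22.464 now. The landlord offers 22.464 and keeps 60 − 22.464 = 37.536.
So by rejecting in round 1, the landlord gets 37.536 next round, worth 0.72 × 37.536 = 27.02592 now.
Offer 31 ≥ 27.02592, so the landlord accepts.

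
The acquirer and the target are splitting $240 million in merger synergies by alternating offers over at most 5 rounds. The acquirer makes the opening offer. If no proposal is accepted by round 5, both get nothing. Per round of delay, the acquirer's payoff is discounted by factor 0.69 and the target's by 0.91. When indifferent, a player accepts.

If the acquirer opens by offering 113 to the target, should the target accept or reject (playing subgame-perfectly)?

Accept

Work out the target's continuation value if the offer is rejected.
Round 5 (the acquirer proposes): the target will accept anything ≥ 0, so the acquirer offers 0 and keeps 240.
Round 4 (the target proposes): the acquirer can get 240 next round, worth 0.69 × 240 = 165.6 now; the target offers that and keeps 74.4.
Round 3 (the acquirer proposes): the target can get 74.4 next round, worth 0.91 × 74.4 = 67.704 now; the acquirer offers that and keeps 172.296.
Round 2 (the target proposes): the acquirer can get 172.296 next round, worth 0.69 × 172.296 = 118.88424 now; the target offers that and keeps 121.11576.
So by rejecting in round 1, the target gets 121.11576 next round, worth 0.91 × 121.11576 = 110.2153416 now.
Offer 113 ≥ 110.2153416, so the target accepts.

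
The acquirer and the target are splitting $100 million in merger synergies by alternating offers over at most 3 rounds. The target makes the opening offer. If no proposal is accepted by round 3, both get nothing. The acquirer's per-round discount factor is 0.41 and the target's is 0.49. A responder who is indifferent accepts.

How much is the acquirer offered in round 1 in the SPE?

Round 3 (the target proposes): rejection yields 0 for the acquirer; the target offers 0 and keeps 100.
Round 2 (the acquirer proposes): the target can get 100 next round, worth 0.49 × 100 = 49 now; the acquirer offers that and keeps 51.
Round 1 (the target proposes): the acquirer can get 51 next round, worth 0.41 × 51 = 20.91 now. The target offers 20.91 and keeps 100 − 20.91 = 79.09.

20.91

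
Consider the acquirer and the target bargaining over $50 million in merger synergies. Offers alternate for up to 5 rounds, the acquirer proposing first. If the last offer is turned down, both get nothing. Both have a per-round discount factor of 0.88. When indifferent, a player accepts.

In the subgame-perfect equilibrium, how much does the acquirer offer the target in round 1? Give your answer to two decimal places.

9.37

Round 5 (the acquirer proposes): the target will accept anything ≥ 0, so the acquirer offers 0 and keeps 50.
Round 4 (the target proposes): the acquirer can get 50 next round, worth 0.88 × 50 = 44 now. The target offers 44 and keeps 50 − 44 = 6.
Round 3 (the acquirer proposes): the target can get 6 next round, worth 0.88 × 6 = 5.28 now; the acquirer offers that and keeps 44.72.
Round 2 (the target proposes): the acquirer can get 44.72 next round, worth 0.88 × 44.72 = 39.3536 now; the target offers that and keeps 10.6464.
Round 1 (the acquirer proposes): the target can get 10.6464 next round, worth 0.88 × 10.6464 = 9.368832 now, so the acquirer offers 9.368832, keeping 40.631168.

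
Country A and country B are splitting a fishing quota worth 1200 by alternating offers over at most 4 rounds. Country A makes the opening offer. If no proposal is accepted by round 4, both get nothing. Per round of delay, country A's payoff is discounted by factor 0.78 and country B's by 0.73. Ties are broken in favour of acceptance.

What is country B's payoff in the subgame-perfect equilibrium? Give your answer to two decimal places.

By backward induction:
Round 4 (country B proposes): country A will accept anything ≥ 0, so country B offers 0 and keeps 1200.
Round 3 (country A proposes): country B can get 1200 next round, worth 0.73 × 1200 = 876 now; country A offers that and keeps 324.
Round 2 (country B proposes): country A can get 324 next round, worth 0.78 × 324 = 252.72 now. Country B offers 252.72 and keeps 1200 − 252.72 = 947.28.
Round 1 (country A proposes): country B can get 947.28 next round, worth 0.73 × 947.28 = 691.5144 now, so country A offers 691.5144, keeping 508.4856.

691.51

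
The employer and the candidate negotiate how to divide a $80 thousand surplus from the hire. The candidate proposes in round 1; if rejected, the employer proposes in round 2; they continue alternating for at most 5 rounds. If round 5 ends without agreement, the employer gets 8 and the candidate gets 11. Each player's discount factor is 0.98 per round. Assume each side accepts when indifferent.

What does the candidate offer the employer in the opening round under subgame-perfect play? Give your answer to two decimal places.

Round 5 (the candidate proposes): the employer gets 8 if talks fail, so the candidate offers 8 and keeps 72.
Round 4 (the employer proposes): the candidate can get 72 next round, worth 0.98 × 72 = 70.56 now; the employer offers that and keeps 9.44.
Round 3 (the candidate proposes): the employer can get 9.44 next round, worth 0.98 × 9.44 = 9.2512 now. The candidate offers 9.2512 and keeps 80 − 9.2512 = 70.7488.
Round 2 (the employer proposes): the candidate can get 70.7488 next round, worth 0.98 × 70.7488 = 69.333824 now. The employer offers 69.333824 and keeps 80 − 69.333824 = 10.666176.
Round 1 (the candidate proposes): the employer can get 10.666176 next round, worth 0.98 × 10.666176 = 10.45285248 now. The candidate offers 10.45285248 and keeps 80 − 10.45285248 = 69.54714752.

10.45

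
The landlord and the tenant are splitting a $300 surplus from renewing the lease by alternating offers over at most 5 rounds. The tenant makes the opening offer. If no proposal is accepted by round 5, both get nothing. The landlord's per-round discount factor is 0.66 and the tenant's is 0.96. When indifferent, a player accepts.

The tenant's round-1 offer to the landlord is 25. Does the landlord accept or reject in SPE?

Accept

Round 5 (the tenant proposes): the landlord will accept anything ≥ 0, so the tenant offers 0 and keeps 300.
Round 4 (the landlord proposes): the tenant can get 300 next round, worth 0.96 × 300 = 288 now, so the landlord offers 288, keeping 12.
Round 3 (the tenant proposes): the landlord can get 12 next round, worth 0.66 × 12 = 7.92 now, so the tenant offers 7.92, keeping 292.08.
Round 2 (the landlord proposes): the tenant can get 292.08 next round, worth 0.96 × 292.08 = 280.3968 now; the landlord offers that and keeps 19.6032.
So by rejecting in round 1, the landlord gets 19.6032 next round, worth 0.66 × 19.6032 = 12.938112 now.
Offer 25 ≥ 12.938112, so the landlord accepts.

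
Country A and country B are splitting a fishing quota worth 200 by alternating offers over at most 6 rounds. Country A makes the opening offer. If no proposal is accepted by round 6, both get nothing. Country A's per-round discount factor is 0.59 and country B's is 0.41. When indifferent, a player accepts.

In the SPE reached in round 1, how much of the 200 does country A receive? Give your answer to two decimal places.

153.45

Round 6 (country B proposes): country A will accept anything ≥ 0, so country B offers 0 and keeps 200.
Round 5 (country A proposes): country B can get 200 next round, worth 0.41 × 200 = 82 now. Country A offers 82 and keeps 200 − 82 = 118.
Round 4 (country B proposes): country A can get 118 next round, worth 0.59 × 118 = 69.62 now. Country B offers 69.62 and keeps 200 − 69.62 = 130.38.
Round 3 (country A proposes): country B can get 130.38 next round, worth 0.41 × 130.38 = 53.4558 now, so country A offers 53.4558, keeping 146.5442.
Round 2 (country B proposes): country A can get 146.5442 next round, worth 0.59 × 146.5442 = 86.461078 now; country B offers that and keeps 113.538922.
Round 1 (country A proposes): country B can get 113.538922 next round, worth 0.41 × 113.538922 = 46.55095802 now. Country A offers 46.55095802 and keeps 200 − 46.55095802 = 153.44904198.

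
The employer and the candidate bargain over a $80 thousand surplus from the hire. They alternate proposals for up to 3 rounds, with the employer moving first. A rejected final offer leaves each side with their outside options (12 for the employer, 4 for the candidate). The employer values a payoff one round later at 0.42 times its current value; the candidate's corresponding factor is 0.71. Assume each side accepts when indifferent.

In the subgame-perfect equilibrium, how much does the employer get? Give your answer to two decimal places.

Solve by backward induction from round 3.
Round 3 (the employer proposes): the candidate gets 4 if talks fail, so the employer offers 4 and keeps 76.
Round 2 (the candidate proposes): the employer can get 76 next round, worth 0.42 × 76 = 31.92 now; the candidate offers that and keeps 48.08.
Round 1 (the employer proposes): the candidate can get 48.08 next round, worth 0.71 × 48.08 = 34.1368 now. The employer offers 34.1368 and keeps 80 − 34.1368 = 45.8632.

45.86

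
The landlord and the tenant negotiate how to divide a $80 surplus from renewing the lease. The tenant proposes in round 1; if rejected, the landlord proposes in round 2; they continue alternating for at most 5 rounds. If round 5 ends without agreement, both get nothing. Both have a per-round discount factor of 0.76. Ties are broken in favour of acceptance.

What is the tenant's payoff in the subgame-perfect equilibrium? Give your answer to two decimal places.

Round 5 (the tenant proposes): the landlord will accept anything ≥ 0, so the tenant offers 0 and keeps 80.
Round 4 (the landlord proposes): the tenant can get 80 next round, worth 0.76 × 80 = 60.8 now; the landlord offers that and keeps 19.2.
Round 3 (the tenant proposes): the landlord can get 19.2 next round, worth 0.76 × 19.2 = 14.592 now. The tenant offers 14.592 and keeps 80 − 14.592 = 65.408.
Round 2 (the landlord proposes): the tenant can get 65.408 next round, worth 0.76 × 65.408 = 49.71008 now, so the landlord offers 49.71008, keeping 30.28992.
Round 1 (the tenant proposes): the landlord can get 30.28992 next round, worth 0.76 × 30.28992 = 23.0203392 now, so the tenant offers 23.0203392, keeping 56.9796608.

56.98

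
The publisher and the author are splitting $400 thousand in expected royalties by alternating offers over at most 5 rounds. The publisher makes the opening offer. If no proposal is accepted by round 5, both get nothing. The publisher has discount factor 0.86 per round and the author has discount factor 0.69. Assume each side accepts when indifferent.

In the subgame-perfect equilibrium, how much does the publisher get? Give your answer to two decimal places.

By backward induction:
Round 5 (the publisher proposes): rejection yields 0 for the author; the publisher offers 0 and keeps 400.
Round 4 (the author proposes): the publisher can get 400 next round, worth 0.86 × 400 = 344 now; the author offers that and keeps 56.
Round 3 (the publisher proposes): the author can get 56 next round, worth 0.69 × 56 = 38.64 now; the publisher offers that and keeps 361.36.
Round 2 (the author proposes): the publisher can get 361.36 next round, worth 0.86 × 361.36 = 310.7696 now; the author offers that and keeps 89.2304.
Round 1 (the publisher proposes): the author can get 89.2304 next round, worth 0.69 × 89.2304 = 61.568976 now. The publisher offers 61.568976 and keeps 400 − 61.568976 = 338.431024.

338.43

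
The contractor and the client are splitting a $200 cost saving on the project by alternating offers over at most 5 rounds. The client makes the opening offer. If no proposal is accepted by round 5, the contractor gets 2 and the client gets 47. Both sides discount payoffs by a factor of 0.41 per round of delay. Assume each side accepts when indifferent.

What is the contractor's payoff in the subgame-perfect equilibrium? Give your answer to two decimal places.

56.57

Work backward from the last round.
Round 5 (the client proposes): the contractor gets 2 if talks fail, so the client offers 2 and keeps 198.
Round 4 (the contractor proposes): the client can get 198 next round, worth 0.41 × 198 = 81.18 now, so the contractor offers 81.18, keeping 118.82.
Round 3 (the client proposes): the contractor can get 118.82 next round, worth 0.41 × 118.82 = 48.7162 now, so the client offers 48.7162, keeping 151.2838.
Round 2 (the contractor proposes): the client can get 151.2838 next round, worth 0.41 × 151.2838 = 62.026358 now; the contractor offers that and keeps 137.973642.
Round 1 (the client proposes): the contractor can get 137.973642 next round, worth 0.41 × 137.973642 = 56.56919322 now; the client offers that and keeps 143.43080678.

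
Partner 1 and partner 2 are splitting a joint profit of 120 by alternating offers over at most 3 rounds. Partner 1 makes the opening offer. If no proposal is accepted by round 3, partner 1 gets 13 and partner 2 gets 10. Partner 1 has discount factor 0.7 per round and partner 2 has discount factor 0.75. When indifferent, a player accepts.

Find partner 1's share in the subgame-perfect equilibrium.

Round 3 (partner 1 proposes): partner 2 gets 10 if talks fail, so partner 1 offers 10 and keeps 110.
Round 2 (partner 2 proposes): partner 1 can get 110 next round, worth 0.7 × 110 = 77 now, so partner 2 offers 77, keeping 43.
Round 1 (partner 1 proposes): partner 2 can get 43 next round, worth 0.75 × 43 = 32.25 now; partner 1 offers that and keeps 87.75.

87.75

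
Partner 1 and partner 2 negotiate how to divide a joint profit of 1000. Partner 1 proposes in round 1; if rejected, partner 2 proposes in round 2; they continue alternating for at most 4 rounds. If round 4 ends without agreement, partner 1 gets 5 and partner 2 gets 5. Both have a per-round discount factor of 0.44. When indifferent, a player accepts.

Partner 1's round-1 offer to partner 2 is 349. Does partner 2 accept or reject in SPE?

Work out partner 2's continuation value if the offer is rejected.
Round 4 (partner 2 proposes): partner 1 gets 5 if talks fail, so partner 2 offers 5 and keeps 995.
Round 3 (partner 1 proposes): partner 2 can get 995 next round, worth 0.44 × 995 = 437.8 now; partner 1 offers that and keeps 562.2.
Round 2 (partner 2 proposes): partner 1 can get 562.2 next round, worth 0.44 × 562.2 = 247.368 now, so partner 2 offers 247.368, keeping 752.632.
So by rejecting in round 1, partner 2 gets 752.632 next round, worth 0.44 × 752.632 = 331.15808 now.
Offer 349 ≥ 331.15808, so partner 2 accepts.

Accept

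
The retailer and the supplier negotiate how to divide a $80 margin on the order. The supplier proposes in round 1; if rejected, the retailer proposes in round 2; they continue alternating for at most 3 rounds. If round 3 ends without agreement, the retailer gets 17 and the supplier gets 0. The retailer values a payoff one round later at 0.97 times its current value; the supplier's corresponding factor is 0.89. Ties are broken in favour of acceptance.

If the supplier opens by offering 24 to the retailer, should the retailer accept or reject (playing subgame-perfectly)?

Round 3 (the supplier proposes): the retailer gets 17 if talks fail, so the supplier offers 17 and keeps 63.
Round 2 (the retailer proposes): the supplier can get 63 next round, worth 0.89 × 63 = 56.07 now. The retailer offers 56.07 and keeps 80 − 56.07 = 23.93.
So by rejecting in round 1, the retailer gets 23.93 next round, worth 0.97 × 23.93 = 23.2121 now.
Offer 24 ≥ 23.2121, so the retailer accepts.

Accept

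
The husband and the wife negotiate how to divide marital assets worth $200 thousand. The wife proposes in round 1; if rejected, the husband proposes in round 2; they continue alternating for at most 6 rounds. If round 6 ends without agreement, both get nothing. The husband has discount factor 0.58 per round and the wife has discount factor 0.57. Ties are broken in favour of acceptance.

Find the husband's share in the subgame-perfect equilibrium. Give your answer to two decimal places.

Round 6 (the husband proposes): rejection yields 0 for the wife; the husband offers 0 and keeps 200.
Round 5 (the wife proposes): the husband can get 200 next round, worth 0.58 × 200 = 116 now, so the wife offers 116, keeping 84.
Round 4 (the husband proposes): the wife can get 84 next round, worth 0.57 × 84 = 47.88 now, so the husband offers 47.88, keeping 152.12.
Round 3 (the wife proposes): the husband can get 152.12 next round, worth 0.58 × 152.12 = 88.2296 now; the wife offers that and keeps 111.7704.
Round 2 (the husband proposes): the wife can get 111.7704 next round, worth 0.57 × 111.7704 = 63.709128 now. The husband offers 63.709128 and keeps 200 − 63.709128 = 136.290872.
Round 1 (the wife proposes): the husband can get 136.290872 next round, worth 0.58 × 136.290872 = 79.04870576 now, so the wife offers 79.04870576, keeping 120.95129424.

79.05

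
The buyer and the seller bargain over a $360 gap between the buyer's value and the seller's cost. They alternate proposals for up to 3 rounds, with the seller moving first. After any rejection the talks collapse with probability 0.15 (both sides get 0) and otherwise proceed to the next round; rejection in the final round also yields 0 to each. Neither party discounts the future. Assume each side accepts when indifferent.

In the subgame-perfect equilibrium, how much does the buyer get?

By backward induction:
Round 3 (the seller proposes): the buyer will accept anything ≥ 0, so the seller offers 0 and keeps 360.
Round 2 (the buyer proposes): rejecting gives the seller an expected 0.85 × 360 = 306. The buyer offers 306 and keeps 360 − 306 = 54.
Round 1 (the seller proposes): rejecting gives the buyer an expected 0.85 × 54 = 45.9. The seller offers 45.9 and keeps 360 − 45.9 = 314.1.

45.9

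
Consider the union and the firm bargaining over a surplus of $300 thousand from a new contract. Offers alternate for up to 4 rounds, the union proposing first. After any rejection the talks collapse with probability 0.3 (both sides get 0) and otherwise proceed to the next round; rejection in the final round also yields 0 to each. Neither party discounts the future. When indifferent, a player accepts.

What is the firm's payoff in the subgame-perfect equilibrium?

By backward induction:
Round 4 (the firm proposes): rejection yields 0 for the union; the firm offers 0 and keeps 300.
Round 3 (the union proposes): rejecting gives the firm an expected 0.7 × 300 = 210, so the union offers 210, keeping 90.
Round 2 (the firm proposes): rejecting gives the union an expected 0.7 × 90 = 63, so the firm offers 63, keeping 237.
Round 1 (the union proposes): rejecting gives the firm an expected 0.7 × 237 = 165.9; the union offers that and keeps 134.1.

165.9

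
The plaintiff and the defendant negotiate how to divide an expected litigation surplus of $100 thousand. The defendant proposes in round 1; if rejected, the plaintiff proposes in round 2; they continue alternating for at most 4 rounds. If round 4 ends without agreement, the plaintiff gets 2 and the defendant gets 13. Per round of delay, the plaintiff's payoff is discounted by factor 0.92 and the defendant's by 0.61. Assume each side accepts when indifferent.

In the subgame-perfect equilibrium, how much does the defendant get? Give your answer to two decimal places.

19.20

Work backward from the last round.
Round 4 (the plaintiff proposes): the defendant gets 13 if talks fail, so the plaintiff offers 13 and keeps 87.
Round 3 (the defendant proposes): the plaintiff can get 87 next round, worth 0.92 × 87 = 80.04 now; the defendant offers that and keeps 19.96.
Round 2 (the plaintiff proposes): the defendant can get 19.96 next round, worth 0.61 × 19.96 = 12.1756 now; the plaintiff offers that and keeps 87.8244.
Round 1 (the defendant proposes): the plaintiff can get 87.8244 next round, worth 0.92 × 87.8244 = 80.798448 now; the defendant offers that and keeps 19.201552.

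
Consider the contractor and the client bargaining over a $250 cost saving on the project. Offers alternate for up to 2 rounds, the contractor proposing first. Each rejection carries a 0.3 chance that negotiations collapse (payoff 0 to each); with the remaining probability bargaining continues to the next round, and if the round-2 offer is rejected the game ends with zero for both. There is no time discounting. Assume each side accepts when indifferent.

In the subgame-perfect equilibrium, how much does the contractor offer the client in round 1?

Round 2 (the client proposes): rejection yields 0 for the contractor; the client offers 0 and keeps 250.
Round 1 (the contractor proposes): rejecting gives the client an expected 0.7 × 250 = 175, so the contractor offers 175, keeping 75.

175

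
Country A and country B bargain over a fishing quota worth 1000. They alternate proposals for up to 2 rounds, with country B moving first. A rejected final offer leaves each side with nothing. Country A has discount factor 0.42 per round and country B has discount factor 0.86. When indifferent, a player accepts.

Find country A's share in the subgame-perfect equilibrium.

Round 2 (country A proposes): country B will accept anything ≥ 0, so country A offers 0 and keeps 1000.
Round 1 (country B proposes): country A can get 1000 next round, worth 0.42 × 1000 = 420 now, so country B offers 420, keeping 580.

420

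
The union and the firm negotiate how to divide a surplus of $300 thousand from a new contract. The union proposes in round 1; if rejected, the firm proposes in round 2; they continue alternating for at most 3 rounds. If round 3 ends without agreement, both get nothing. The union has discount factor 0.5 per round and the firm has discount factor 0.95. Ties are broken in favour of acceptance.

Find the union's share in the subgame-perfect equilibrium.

Round 3 (the union proposes): the firm will accept anything ≥ 0, so the union offers 0 and keeps 300.
Round 2 (the firm proposes): the union can get 300 next round, worth 0.5 × 300 = 150 now; the firm offers that and keeps 150.
Round 1 (the union proposes): the firm can get 150 next round, worth 0.95 × 150 = 142.5 now; the union offers that and keeps 157.5.

157.5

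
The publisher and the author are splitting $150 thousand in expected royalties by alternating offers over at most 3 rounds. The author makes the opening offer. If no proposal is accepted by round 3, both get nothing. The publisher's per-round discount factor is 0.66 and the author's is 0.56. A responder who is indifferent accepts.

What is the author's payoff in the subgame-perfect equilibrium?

106.44

Round 3 (the author proposes): the publisher will accept anything ≥ 0, so the author offers 0 and keeps 150.
Round 2 (the publisher proposes): the author can get 150 next round, worth 0.56 × 150 = 84 now; the publisher offers that and keeps 66.
Round 1 (the author proposes): the publisher can get 66 next round, worth 0.66 × 66 = 43.56 now; the author offers that and keeps 106.44.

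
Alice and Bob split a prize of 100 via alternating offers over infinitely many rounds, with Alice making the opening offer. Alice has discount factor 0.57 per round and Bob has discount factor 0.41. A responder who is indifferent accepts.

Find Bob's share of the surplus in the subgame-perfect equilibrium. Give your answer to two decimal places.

Let x be Alice's share when Alice proposes and y be Bob's share when Bob proposes.
Bob accepts iff offered ≥ 0.41·y, so x = 100 − 0.41y. Symmetrically y = 100 − 0.57x.
Substituting: x = 100 − 0.41(100 − 0.57x), giving x(1 − 0.57·0.41) = 100(1 − 0.41).
So x = 100 × 0.59 / 0.7663 ≈ 76.9933, and Bob receives 100 − x ≈ 23.0067.

23.01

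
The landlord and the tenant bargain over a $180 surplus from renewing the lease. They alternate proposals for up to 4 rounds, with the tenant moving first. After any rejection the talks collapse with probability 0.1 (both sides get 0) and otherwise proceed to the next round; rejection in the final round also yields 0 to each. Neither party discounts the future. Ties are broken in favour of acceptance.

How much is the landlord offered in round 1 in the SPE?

Round 4 (the landlord proposes): rejection yields 0 for the tenant; the landlord offers 0 and keeps 180.
Round 3 (the tenant proposes): rejecting gives the landlord an expected 0.9 × 180 = 162; the tenant offers that and keeps 18.
Round 2 (the landlord proposes): rejecting gives the tenant an expected 0.9 × 18 = 16.2. The landlord offers 16.2 and keeps 180 − 16.2 = 163.8.
Round 1 (the tenant proposes): rejecting gives the landlord an expected 0.9 × 163.8 = 147.42, so the tenant offers 147.42, keeping 32.58.

147.42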